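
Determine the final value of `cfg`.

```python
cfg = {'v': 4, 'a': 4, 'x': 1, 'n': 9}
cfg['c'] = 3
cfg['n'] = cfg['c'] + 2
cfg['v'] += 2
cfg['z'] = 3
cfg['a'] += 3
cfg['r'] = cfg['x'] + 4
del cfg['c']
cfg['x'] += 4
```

cfg['c'] = 3 → {'v': 4, 'a': 4, 'x': 1, 'n': 9, 'c': 3}
cfg['n'] = cfg['c']+2 = 5 → {'v': 4, 'a': 4, 'x': 1, 'n': 5, 'c': 3}
cfg['v'] = 4+2 = 6 → {'v': 6, 'a': 4, 'x': 1, 'n': 5, 'c': 3}
cfg['z'] = 3 → {'v': 6, 'a': 4, 'x': 1, 'n': 5, 'c': 3, 'z': 3}
cfg['a'] = 4+3 = 7 → {'v': 6, 'a': 7, 'x': 1, 'n': 5, 'c': 3, 'z': 3}
cfg['r'] = cfg['x']+4 = 5 → {'v': 6, 'a': 7, 'x': 1, 'n': 5, 'c': 3, 'z': 3, 'r': 5}
del 'c' → {'v': 6, 'a': 7, 'x': 1, 'n': 5, 'z': 3, 'r': 5}
cfg['x'] = 1+4 = 5 → {'v': 6, 'a': 7, 'x': 5, 'n': 5, 'z': 3, 'r': 5}

{'v': 6, 'a': 7, 'x': 5, 'n': 5, 'z': 3, 'r': 5}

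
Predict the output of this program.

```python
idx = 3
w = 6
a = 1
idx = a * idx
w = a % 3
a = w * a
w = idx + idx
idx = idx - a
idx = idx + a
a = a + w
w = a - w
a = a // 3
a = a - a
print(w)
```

1

idx = 1*3 = 3
w = 1%3 = 1
a = 1*1 = 1
w = 3+3 = 6
idx = 3-1 = 2
idx = 2+1 = 3
a = 1+6 = 7
w = 7-6 = 1
a = 7//3 = 2
a = 2-2 = 0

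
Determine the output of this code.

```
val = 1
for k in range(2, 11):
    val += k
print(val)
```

55

k=2: val = 1+2 = 3
k=3: val = 3+3 = 6
k=4: val = 6+4 = 10
k=5: val = 10+5 = 15
k=6: val = 15+6 = 21
k=7: val = 21+7 = 28
k=8: val = 28+8 = 36
k=9: val = 36+9 = 45
k=10: val = 45+10 = 55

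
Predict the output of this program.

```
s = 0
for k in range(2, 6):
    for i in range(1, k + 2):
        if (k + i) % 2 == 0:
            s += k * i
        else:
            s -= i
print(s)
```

k=2,i=1: odd sum, s = 0-1 = -1
k=2,i=2: even sum, s = (-1)+4 = 3
k=2,i=3: odd sum, s = 3-3 = 0
k=3,i=1: even sum, s = 0+3 = 3
k=3,i=2: odd sum, s = 3-2 = 1
k=3,i=3: even sum, s = 1+9 = 10
k=3,i=4: odd sum, s = 10-4 = 6
k=4,i=1: odd sum, s = 6-1 = 5
k=4,i=2: even sum, s = 5+8 = 13
k=4,i=3: odd sum, s = 13-3 = 10
k=4,i=4: even sum, s = 10+16 = 26
k=4,i=5: odd sum, s = 26-5 = 21
k=5,i=1: even sum, s = 21+5 = 26
k=5,i=2: odd sum, s = 26-2 = 24
k=5,i=3: even sum, s = 24+15 = 39
k=5,i=4: odd sum, s = 39-4 = 35
k=5,i=5: even sum, s = 35+25 = 60
k=5,i=6: odd sum, s = 60-6 = 54

54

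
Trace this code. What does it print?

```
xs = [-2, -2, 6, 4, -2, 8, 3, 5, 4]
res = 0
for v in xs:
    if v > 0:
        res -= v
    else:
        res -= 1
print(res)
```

v=-2: not >0, res = 0-1 = -1
v=-2: not >0, res = (-1)-1 = -2
v=6: >0, res = (-2)-6 = -8
v=4: >0, res = (-8)-4 = -12
v=-2: not >0, res = (-12)-1 = -13
v=8: >0, res = (-13)-8 = -21
v=3: >0, res = (-21)-3 = -24
v=5: >0, res = (-24)-5 = -29
v=4: >0, res = (-29)-4 = -33

-33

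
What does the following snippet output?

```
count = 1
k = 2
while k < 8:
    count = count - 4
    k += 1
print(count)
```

-23

k=2: count = 1-4 = -3
k=3: count = (-3)-4 = -7
k=4: count = (-7)-4 = -11
k=5: count = (-11)-4 = -15
k=6: count = (-15)-4 = -19
k=7: count = (-19)-4 = -23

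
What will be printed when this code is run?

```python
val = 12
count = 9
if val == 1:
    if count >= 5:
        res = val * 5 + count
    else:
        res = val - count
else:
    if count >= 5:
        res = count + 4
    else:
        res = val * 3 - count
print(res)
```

val=12, count=9
val == 1 is False; count >= 5 is True
→ res = count + 4 = 13

13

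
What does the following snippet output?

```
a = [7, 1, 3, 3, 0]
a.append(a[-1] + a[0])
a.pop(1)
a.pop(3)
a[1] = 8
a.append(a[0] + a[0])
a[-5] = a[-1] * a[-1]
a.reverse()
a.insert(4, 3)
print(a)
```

append a[-1]+a[0] = 0+7 = 7 → [7, 1, 3, 3, 0, 7]
pop(1) removes 1 → [7, 3, 3, 0, 7]
pop(3) removes 0 → [7, 3, 3, 7]
a[1] = 8 → [7, 8, 3, 7]
append a[0]+a[0] = 7+7 = 14 → [7, 8, 3, 7, 14]
a[-5] = a[-1]*a[-1] = 14*14 = 196 → [196, 8, 3, 7, 14]
reverse → [14, 7, 3, 8, 196]
insert 3 at 4 → [14, 7, 3, 8, 3, 196]

[14, 7, 3, 8, 3, 196]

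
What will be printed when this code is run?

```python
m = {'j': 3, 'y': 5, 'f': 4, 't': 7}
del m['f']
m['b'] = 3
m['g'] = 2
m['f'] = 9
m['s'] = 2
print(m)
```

del 'f' → {'j': 3, 'y': 5, 't': 7}
m['b'] = 3 → {'j': 3, 'y': 5, 't': 7, 'b': 3}
m['g'] = 2 → {'j': 3, 'y': 5, 't': 7, 'b': 3, 'g': 2}
m['f'] = 9 → {'j': 3, 'y': 5, 't': 7, 'b': 3, 'g': 2, 'f': 9}
m['s'] = 2 → {'j': 3, 'y': 5, 't': 7, 'b': 3, 'g': 2, 'f': 9, 's': 2}

{'j': 3, 'y': 5, 't': 7, 'b': 3, 'g': 2, 'f': 9, 's': 2}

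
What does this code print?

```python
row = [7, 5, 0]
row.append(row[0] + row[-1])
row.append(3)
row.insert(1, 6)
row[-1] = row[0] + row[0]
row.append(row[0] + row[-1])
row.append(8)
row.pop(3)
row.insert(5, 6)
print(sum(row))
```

append row[0]+row[-1] = 7+0 = 7 → [7, 5, 0, 7]
append 3 → [7, 5, 0, 7, 3]
insert 6 at 1 → [7, 6, 5, 0, 7, 3]
row[-1] = row[0]+row[0] = 7+7 = 14 → [7, 6, 5, 0, 7, 14]
append row[0]+row[-1] = 7+14 = 21 → [7, 6, 5, 0, 7, 14, 21]
append 8 → [7, 6, 5, 0, 7, 14, 21, 8]
pop(3) removes 0 → [7, 6, 5, 7, 14, 21, 8]
insert 6 at 5 → [7, 6, 5, 7, 14, 6, 21, 8]
sum = 74

74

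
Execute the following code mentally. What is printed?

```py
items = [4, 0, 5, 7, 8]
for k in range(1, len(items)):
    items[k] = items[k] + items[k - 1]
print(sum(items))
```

57

k=1: items[1] = 0+4 = 4 → [4, 4, 5, 7, 8]
k=2: items[2] = 5+4 = 9 → [4, 4, 9, 7, 8]
k=3: items[3] = 7+9 = 16 → [4, 4, 9, 16, 8]
k=4: items[4] = 8+16 = 24 → [4, 4, 9, 16, 24]
sum = 57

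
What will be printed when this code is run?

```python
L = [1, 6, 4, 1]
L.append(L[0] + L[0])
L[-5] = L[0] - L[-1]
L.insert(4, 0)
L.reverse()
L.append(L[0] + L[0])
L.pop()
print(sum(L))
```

append L[0]+L[0] = 1+1 = 2 → [1, 6, 4, 1, 2]
L[-5] = L[0]-L[-1] = 1-2 = -1 → [-1, 6, 4, 1, 2]
insert 0 at 4 → [-1, 6, 4, 1, 0, 2]
reverse → [2, 0, 1, 4, 6, -1]
append L[0]+L[0] = 2+2 = 4 → [2, 0, 1, 4, 6, -1, 4]
pop() removes 4 → [2, 0, 1, 4, 6, -1]
sum = 12

12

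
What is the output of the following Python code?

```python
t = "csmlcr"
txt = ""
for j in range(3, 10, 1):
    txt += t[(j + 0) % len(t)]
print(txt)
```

lcrcsml

j=3: add t[3]='l' → 'l'
j=4: add t[4]='c' → 'lc'
j=5: add t[5]='r' → 'lcr'
j=6: add t[0]='c' → 'lcrc'
j=7: add t[1]='s' → 'lcrcs'
j=8: add t[2]='m' → 'lcrcsm'
j=9: add t[3]='l' → 'lcrcsml'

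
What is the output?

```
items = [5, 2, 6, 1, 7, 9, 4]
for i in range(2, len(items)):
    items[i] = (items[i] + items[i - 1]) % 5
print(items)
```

[5, 2, 3, 4, 1, 0, 4]

i=2: items[2] = (6+2)%5 = 3 → [5, 2, 3, 1, 7, 9, 4]
i=3: items[3] = (1+3)%5 = 4 → [5, 2, 3, 4, 7, 9, 4]
i=4: items[4] = (7+4)%5 = 1 → [5, 2, 3, 4, 1, 9, 4]
i=5: items[5] = (9+1)%5 = 0 → [5, 2, 3, 4, 1, 0, 4]
i=6: items[6] = (4+0)%5 = 4 → [5, 2, 3, 4, 1, 0, 4]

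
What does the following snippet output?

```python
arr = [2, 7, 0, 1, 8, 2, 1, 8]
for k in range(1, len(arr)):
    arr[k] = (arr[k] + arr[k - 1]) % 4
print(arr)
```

[2, 1, 1, 2, 2, 0, 1, 1]

k=1: arr[1] = (7+2)%4 = 1 → [2, 1, 0, 1, 8, 2, 1, 8]
k=2: arr[2] = (0+1)%4 = 1 → [2, 1, 1, 1, 8, 2, 1, 8]
k=3: arr[3] = (1+1)%4 = 2 → [2, 1, 1, 2, 8, 2, 1, 8]
k=4: arr[4] = (8+2)%4 = 2 → [2, 1, 1, 2, 2, 2, 1, 8]
k=5: arr[5] = (2+2)%4 = 0 → [2, 1, 1, 2, 2, 0, 1, 8]
k=6: arr[6] = (1+0)%4 = 1 → [2, 1, 1, 2, 2, 0, 1, 8]
k=7: arr[7] = (8+1)%4 = 1 → [2, 1, 1, 2, 2, 0, 1, 1]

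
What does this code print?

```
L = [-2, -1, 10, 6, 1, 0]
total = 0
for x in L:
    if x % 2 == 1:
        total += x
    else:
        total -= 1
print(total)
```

x=-2: not odd, total = 0-1 = -1
x=-1: odd, total = (-1)+(-1) = -2
x=10: not odd, total = (-2)-1 = -3
x=6: not odd, total = (-3)-1 = -4
x=1: odd, total = (-4)+1 = -3
x=0: not odd, total = (-3)-1 = -4

-4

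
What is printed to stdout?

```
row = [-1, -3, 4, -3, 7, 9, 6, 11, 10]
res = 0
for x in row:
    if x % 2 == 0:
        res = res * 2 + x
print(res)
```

38

x=-1: not even
x=-3: not even
x=4: even, res = 0*2+4 = 4
x=-3: not even
x=7: not even
x=9: not even
x=6: even, res = 4*2+6 = 14
x=11: not even
x=10: even, res = 14*2+10 = 38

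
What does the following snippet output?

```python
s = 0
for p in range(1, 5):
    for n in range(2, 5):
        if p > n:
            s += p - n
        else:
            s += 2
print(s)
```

p=1,n=2: not 1>2, s = 0+2 = 2
p=1,n=3: not 1>3, s = 2+2 = 4
p=1,n=4: not 1>4, s = 4+2 = 6
p=2,n=2: not 2>2, s = 6+2 = 8
p=2,n=3: not 2>3, s = 8+2 = 10
p=2,n=4: not 2>4, s = 10+2 = 12
p=3,n=2: 3>2, s = 12+1 = 13
p=3,n=3: not 3>3, s = 13+2 = 15
p=3,n=4: not 3>4, s = 15+2 = 17
p=4,n=2: 4>2, s = 17+2 = 19
p=4,n=3: 4>3, s = 19+1 = 20
p=4,n=4: not 4>4, s = 20+2 = 22

22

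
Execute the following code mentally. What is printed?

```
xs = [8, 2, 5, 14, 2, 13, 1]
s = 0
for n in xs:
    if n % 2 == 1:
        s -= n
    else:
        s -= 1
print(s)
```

n=8: not odd, s = 0-1 = -1
n=2: not odd, s = (-1)-1 = -2
n=5: odd, s = (-2)-5 = -7
n=14: not odd, s = (-7)-1 = -8
n=2: not odd, s = (-8)-1 = -9
n=13: odd, s = (-9)-13 = -22
n=1: odd, s = (-22)-1 = -23

-23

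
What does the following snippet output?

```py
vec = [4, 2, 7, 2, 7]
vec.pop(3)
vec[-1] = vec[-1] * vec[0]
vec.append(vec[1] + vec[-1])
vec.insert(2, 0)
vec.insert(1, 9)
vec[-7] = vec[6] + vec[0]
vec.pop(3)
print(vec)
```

pop(3) removes 2 → [4, 2, 7, 7]
vec[-1] = vec[-1]*vec[0] = 7*4 = 28 → [4, 2, 7, 28]
append vec[1]+vec[-1] = 2+28 = 30 → [4, 2, 7, 28, 30]
insert 0 at 2 → [4, 2, 0, 7, 28, 30]
insert 9 at 1 → [4, 9, 2, 0, 7, 28, 30]
vec[-7] = vec[6]+vec[0] = 30+4 = 34 → [34, 9, 2, 0, 7, 28, 30]
pop(3) removes 0 → [34, 9, 2, 7, 28, 30]

[34, 9, 2, 7, 28, 30]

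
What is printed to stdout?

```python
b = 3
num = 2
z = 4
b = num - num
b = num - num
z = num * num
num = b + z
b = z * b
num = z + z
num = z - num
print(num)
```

b = 2-2 = 0
b = 2-2 = 0
z = 2*2 = 4
num = 0+4 = 4
b = 4*0 = 0
num = 4+4 = 8
num = 4-8 = -4

-4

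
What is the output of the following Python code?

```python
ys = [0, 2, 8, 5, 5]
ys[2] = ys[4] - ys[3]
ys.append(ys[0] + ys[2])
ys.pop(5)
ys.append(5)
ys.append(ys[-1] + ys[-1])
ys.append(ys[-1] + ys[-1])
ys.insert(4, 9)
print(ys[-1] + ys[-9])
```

20

ys[2] = ys[4]-ys[3] = 5-5 = 0 → [0, 2, 0, 5, 5]
append ys[0]+ys[2] = 0+0 = 0 → [0, 2, 0, 5, 5, 0]
pop(5) removes 0 → [0, 2, 0, 5, 5]
append 5 → [0, 2, 0, 5, 5, 5]
append ys[-1]+ys[-1] = 5+5 = 10 → [0, 2, 0, 5, 5, 5, 10]
append ys[-1]+ys[-1] = 10+10 = 20 → [0, 2, 0, 5, 5, 5, 10, 20]
insert 9 at 4 → [0, 2, 0, 5, 9, 5, 5, 10, 20]
ys[-1]+ys[-9] = 20+0 = 20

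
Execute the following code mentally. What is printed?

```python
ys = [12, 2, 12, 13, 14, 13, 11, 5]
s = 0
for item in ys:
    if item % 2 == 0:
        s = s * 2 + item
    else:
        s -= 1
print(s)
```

item=12: even, s = 0*2+12 = 12
item=2: even, s = 12*2+2 = 26
item=12: even, s = 26*2+12 = 64
item=13: not even, s = 64-1 = 63
item=14: even, s = 63*2+14 = 140
item=13: not even, s = 140-1 = 139
item=11: not even, s = 139-1 = 138
item=5: not even, s = 138-1 = 137

137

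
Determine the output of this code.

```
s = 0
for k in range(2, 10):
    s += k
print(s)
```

44

k=2: s = 0+2 = 2
k=3: s = 2+3 = 5
k=4: s = 5+4 = 9
k=5: s = 9+5 = 14
k=6: s = 14+6 = 20
k=7: s = 20+7 = 27
k=8: s = 27+8 = 35
k=9: s = 35+9 = 44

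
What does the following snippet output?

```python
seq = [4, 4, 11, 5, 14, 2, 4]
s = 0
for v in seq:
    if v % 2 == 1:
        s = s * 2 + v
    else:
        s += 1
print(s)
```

v=4: not odd, s = 0+1 = 1
v=4: not odd, s = 1+1 = 2
v=11: odd, s = 2*2+11 = 15
v=5: odd, s = 15*2+5 = 35
v=14: not odd, s = 35+1 = 36
v=2: not odd, s = 36+1 = 37
v=4: not odd, s = 37+1 = 38

38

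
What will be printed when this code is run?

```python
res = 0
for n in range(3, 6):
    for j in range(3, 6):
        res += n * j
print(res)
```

n=3,j=3: res = 0+9 = 9
n=3,j=4: res = 9+12 = 21
n=3,j=5: res = 21+15 = 36
n=4,j=3: res = 36+12 = 48
n=4,j=4: res = 48+16 = 64
n=4,j=5: res = 64+20 = 84
n=5,j=3: res = 84+15 = 99
n=5,j=4: res = 99+20 = 119
n=5,j=5: res = 119+25 = 144

144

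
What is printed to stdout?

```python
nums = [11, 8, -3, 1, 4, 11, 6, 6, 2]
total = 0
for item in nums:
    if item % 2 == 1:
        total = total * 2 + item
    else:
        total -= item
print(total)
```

3

item=11: odd, total = 0*2+11 = 11
item=8: not odd, total = 11-8 = 3
item=-3: odd, total = 3*2+(-3) = 3
item=1: odd, total = 3*2+1 = 7
item=4: not odd, total = 7-4 = 3
item=11: odd, total = 3*2+11 = 17
item=6: not odd, total = 17-6 = 11
item=6: not odd, total = 11-6 = 5
item=2: not odd, total = 5-2 = 3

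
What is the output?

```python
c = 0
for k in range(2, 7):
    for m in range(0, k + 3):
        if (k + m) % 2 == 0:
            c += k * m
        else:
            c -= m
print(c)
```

k=2,m=0: even sum, c = 0+0 = 0
k=2,m=1: odd sum, c = 0-1 = -1
k=2,m=2: even sum, c = (-1)+4 = 3
k=2,m=3: odd sum, c = 3-3 = 0
k=2,m=4: even sum, c = 0+8 = 8
k=3,m=0: odd sum, c = 8-0 = 8
k=3,m=1: even sum, c = 8+3 = 11
k=3,m=2: odd sum, c = 11-2 = 9
k=3,m=3: even sum, c = 9+9 = 18
k=3,m=4: odd sum, c = 18-4 = 14
k=3,m=5: even sum, c = 14+15 = 29
k=4,m=0: even sum, c = 29+0 = 29
k=4,m=1: odd sum, c = 29-1 = 28
k=4,m=2: even sum, c = 28+8 = 36
k=4,m=3: odd sum, c = 36-3 = 33
k=4,m=4: even sum, c = 33+16 = 49
k=4,m=5: odd sum, c = 49-5 = 44
k=4,m=6: even sum, c = 44+24 = 68
k=5,m=0: odd sum, c = 68-0 = 68
k=5,m=1: even sum, c = 68+5 = 73
k=5,m=2: odd sum, c = 73-2 = 71
k=5,m=3: even sum, c = 71+15 = 86
k=5,m=4: odd sum, c = 86-4 = 82
k=5,m=5: even sum, c = 82+25 = 107
k=5,m=6: odd sum, c = 107-6 = 101
k=5,m=7: even sum, c = 101+35 = 136
k=6,m=0: even sum, c = 136+0 = 136
k=6,m=1: odd sum, c = 136-1 = 135
k=6,m=2: even sum, c = 135+12 = 147
k=6,m=3: odd sum, c = 147-3 = 144
k=6,m=4: even sum, c = 144+24 = 168
k=6,m=5: odd sum, c = 168-5 = 163
k=6,m=6: even sum, c = 163+36 = 199
k=6,m=7: odd sum, c = 199-7 = 192
k=6,m=8: even sum, c = 192+48 = 240

240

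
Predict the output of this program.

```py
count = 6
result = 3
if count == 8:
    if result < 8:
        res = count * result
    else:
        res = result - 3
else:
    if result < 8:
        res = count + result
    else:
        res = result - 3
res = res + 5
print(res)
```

count=6, result=3
count == 8 is False; result < 8 is True
→ res = count + result = 9
res = 9+5 = 14

14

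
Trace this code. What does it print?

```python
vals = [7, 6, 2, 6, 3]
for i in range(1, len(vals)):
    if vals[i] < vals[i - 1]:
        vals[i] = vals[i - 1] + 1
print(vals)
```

[7, 8, 9, 10, 11]

i=1: 6<7, vals[1] = 7+1 = 8 → [7, 8, 2, 6, 3]
i=2: 2<8, vals[2] = 8+1 = 9 → [7, 8, 9, 6, 3]
i=3: 6<9, vals[3] = 9+1 = 10 → [7, 8, 9, 10, 3]
i=4: 3<10, vals[4] = 10+1 = 11 → [7, 8, 9, 10, 11]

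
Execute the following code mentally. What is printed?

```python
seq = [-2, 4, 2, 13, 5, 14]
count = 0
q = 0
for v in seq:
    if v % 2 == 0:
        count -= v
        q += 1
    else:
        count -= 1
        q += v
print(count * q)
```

v=-2: even, count = 0-(-2) = 2; q=1
v=4: even, count = 2-4 = -2; q=2
v=2: even, count = (-2)-2 = -4; q=3
v=13: not even, count = (-4)-1 = -5; q=16
v=5: not even, count = (-5)-1 = -6; q=21
v=14: even, count = (-6)-14 = -20; q=22
count*q = (-20)*22 = -440

-440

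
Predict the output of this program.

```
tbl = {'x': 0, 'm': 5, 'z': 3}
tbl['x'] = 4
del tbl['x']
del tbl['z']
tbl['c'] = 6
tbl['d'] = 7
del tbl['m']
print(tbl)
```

tbl['x'] = 4 → {'x': 4, 'm': 5, 'z': 3}
del 'x' → {'m': 5, 'z': 3}
del 'z' → {'m': 5}
tbl['c'] = 6 → {'m': 5, 'c': 6}
tbl['d'] = 7 → {'m': 5, 'c': 6, 'd': 7}
del 'm' → {'c': 6, 'd': 7}

{'c': 6, 'd': 7}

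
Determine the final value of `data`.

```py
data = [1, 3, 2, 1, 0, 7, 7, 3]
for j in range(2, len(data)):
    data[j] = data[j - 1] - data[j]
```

j=2: data[2] = 3-2 = 1 → [1, 3, 1, 1, 0, 7, 7, 3]
j=3: data[3] = 1-1 = 0 → [1, 3, 1, 0, 0, 7, 7, 3]
j=4: data[4] = 0-0 = 0 → [1, 3, 1, 0, 0, 7, 7, 3]
j=5: data[5] = 0-7 = -7 → [1, 3, 1, 0, 0, -7, 7, 3]
j=6: data[6] = (-7)-7 = -14 → [1, 3, 1, 0, 0, -7, -14, 3]
j=7: data[7] = (-14)-3 = -17 → [1, 3, 1, 0, 0, -7, -14, -17]

[1, 3, 1, 0, 0, -7, -14, -17]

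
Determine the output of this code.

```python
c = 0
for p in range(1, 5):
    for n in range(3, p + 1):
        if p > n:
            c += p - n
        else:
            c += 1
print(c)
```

3

p=3,n=3: not 3>3, c = 0+1 = 1
p=4,n=3: 4>3, c = 1+1 = 2
p=4,n=4: not 4>4, c = 2+1 = 3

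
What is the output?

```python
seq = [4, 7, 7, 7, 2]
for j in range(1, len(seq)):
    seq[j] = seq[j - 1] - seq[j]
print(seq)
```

[4, -3, -10, -17, -19]

j=1: seq[1] = 4-7 = -3 → [4, -3, 7, 7, 2]
j=2: seq[2] = (-3)-7 = -10 → [4, -3, -10, 7, 2]
j=3: seq[3] = (-10)-7 = -17 → [4, -3, -10, -17, 2]
j=4: seq[4] = (-17)-2 = -19 → [4, -3, -10, -17, -19]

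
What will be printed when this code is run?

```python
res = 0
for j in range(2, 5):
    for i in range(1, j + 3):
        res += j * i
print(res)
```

j=2,i=1: res = 0+2 = 2
j=2,i=2: res = 2+4 = 6
j=2,i=3: res = 6+6 = 12
j=2,i=4: res = 12+8 = 20
j=3,i=1: res = 20+3 = 23
j=3,i=2: res = 23+6 = 29
j=3,i=3: res = 29+9 = 38
j=3,i=4: res = 38+12 = 50
j=3,i=5: res = 50+15 = 65
j=4,i=1: res = 65+4 = 69
j=4,i=2: res = 69+8 = 77
j=4,i=3: res = 77+12 = 89
j=4,i=4: res = 89+16 = 105
j=4,i=5: res = 105+20 = 125
j=4,i=6: res = 125+24 = 149

149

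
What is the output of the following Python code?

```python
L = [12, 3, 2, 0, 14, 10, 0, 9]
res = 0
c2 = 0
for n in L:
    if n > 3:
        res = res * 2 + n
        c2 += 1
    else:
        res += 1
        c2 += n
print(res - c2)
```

198

n=12: >3, res = 0*2+12 = 12; c2=1
n=3: not >3, res = 12+1 = 13; c2=4
n=2: not >3, res = 13+1 = 14; c2=6
n=0: not >3, res = 14+1 = 15; c2=6
n=14: >3, res = 15*2+14 = 44; c2=7
n=10: >3, res = 44*2+10 = 98; c2=8
n=0: not >3, res = 98+1 = 99; c2=8
n=9: >3, res = 99*2+9 = 207; c2=9
res-c2 = 207-9 = 198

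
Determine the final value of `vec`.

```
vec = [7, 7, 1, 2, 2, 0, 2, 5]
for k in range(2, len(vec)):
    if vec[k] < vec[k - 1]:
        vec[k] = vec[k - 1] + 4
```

[7, 7, 11, 15, 19, 23, 27, 31]

k=2: 1<7, vec[2] = 7+4 = 11 → [7, 7, 11, 2, 2, 0, 2, 5]
k=3: 2<11, vec[3] = 11+4 = 15 → [7, 7, 11, 15, 2, 0, 2, 5]
k=4: 2<15, vec[4] = 15+4 = 19 → [7, 7, 11, 15, 19, 0, 2, 5]
k=5: 0<19, vec[5] = 19+4 = 23 → [7, 7, 11, 15, 19, 23, 2, 5]
k=6: 2<23, vec[6] = 23+4 = 27 → [7, 7, 11, 15, 19, 23, 27, 5]
k=7: 5<27, vec[7] = 27+4 = 31 → [7, 7, 11, 15, 19, 23, 27, 31]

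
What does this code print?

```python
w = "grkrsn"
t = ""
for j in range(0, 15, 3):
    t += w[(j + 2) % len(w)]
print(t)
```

j=0: add w[2]='k' → 'k'
j=3: add w[5]='n' → 'kn'
j=6: add w[2]='k' → 'knk'
j=9: add w[5]='n' → 'knkn'
j=12: add w[2]='k' → 'knknk'

knknk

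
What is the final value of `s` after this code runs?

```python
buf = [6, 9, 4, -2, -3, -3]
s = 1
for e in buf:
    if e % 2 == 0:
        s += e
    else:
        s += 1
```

e=6: even, s = 1+6 = 7
e=9: not even, s = 7+1 = 8
e=4: even, s = 8+4 = 12
e=-2: even, s = 12+(-2) = 10
e=-3: not even, s = 10+1 = 11
e=-3: not even, s = 11+1 = 12

12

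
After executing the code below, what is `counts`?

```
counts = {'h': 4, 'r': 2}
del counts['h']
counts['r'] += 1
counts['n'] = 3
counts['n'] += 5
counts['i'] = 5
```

del 'h' → {'r': 2}
counts['r'] = 2+1 = 3 → {'r': 3}
counts['n'] = 3 → {'r': 3, 'n': 3}
counts['n'] = 3+5 = 8 → {'r': 3, 'n': 8}
counts['i'] = 5 → {'r': 3, 'n': 8, 'i': 5}

{'r': 3, 'n': 8, 'i': 5}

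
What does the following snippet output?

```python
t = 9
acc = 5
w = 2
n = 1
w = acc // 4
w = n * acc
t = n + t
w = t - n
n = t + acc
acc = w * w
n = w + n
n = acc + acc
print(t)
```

10

w = 5//4 = 1
w = 1*5 = 5
t = 1+9 = 10
w = 10-1 = 9
n = 10+5 = 15
acc = 9*9 = 81
n = 9+15 = 24
n = 81+81 = 162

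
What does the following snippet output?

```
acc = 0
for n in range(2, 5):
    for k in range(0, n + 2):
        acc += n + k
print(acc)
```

n=2,k=0: acc = 0+2 = 2
n=2,k=1: acc = 2+3 = 5
n=2,k=2: acc = 5+4 = 9
n=2,k=3: acc = 9+5 = 14
n=3,k=0: acc = 14+3 = 17
n=3,k=1: acc = 17+4 = 21
n=3,k=2: acc = 21+5 = 26
n=3,k=3: acc = 26+6 = 32
n=3,k=4: acc = 32+7 = 39
n=4,k=0: acc = 39+4 = 43
n=4,k=1: acc = 43+5 = 48
n=4,k=2: acc = 48+6 = 54
n=4,k=3: acc = 54+7 = 61
n=4,k=4: acc = 61+8 = 69
n=4,k=5: acc = 69+9 = 78

78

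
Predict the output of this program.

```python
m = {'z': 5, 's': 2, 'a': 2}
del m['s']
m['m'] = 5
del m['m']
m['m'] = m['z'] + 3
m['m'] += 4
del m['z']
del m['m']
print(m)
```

{'a': 2}

del 's' → {'z': 5, 'a': 2}
m['m'] = 5 → {'z': 5, 'a': 2, 'm': 5}
del 'm' → {'z': 5, 'a': 2}
m['m'] = m['z']+3 = 8 → {'z': 5, 'a': 2, 'm': 8}
m['m'] = 8+4 = 12 → {'z': 5, 'a': 2, 'm': 12}
del 'z' → {'a': 2, 'm': 12}
del 'm' → {'a': 2}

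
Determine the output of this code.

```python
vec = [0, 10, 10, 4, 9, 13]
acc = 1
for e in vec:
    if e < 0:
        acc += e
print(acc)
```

e=0: not <0
e=10: not <0
e=10: not <0
e=4: not <0
e=9: not <0
e=13: not <0

1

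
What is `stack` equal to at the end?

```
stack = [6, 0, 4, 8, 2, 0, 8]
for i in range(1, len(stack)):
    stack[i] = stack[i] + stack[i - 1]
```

i=1: stack[1] = 0+6 = 6 → [6, 6, 4, 8, 2, 0, 8]
i=2: stack[2] = 4+6 = 10 → [6, 6, 10, 8, 2, 0, 8]
i=3: stack[3] = 8+10 = 18 → [6, 6, 10, 18, 2, 0, 8]
i=4: stack[4] = 2+18 = 20 → [6, 6, 10, 18, 20, 0, 8]
i=5: stack[5] = 0+20 = 20 → [6, 6, 10, 18, 20, 20, 8]
i=6: stack[6] = 8+20 = 28 → [6, 6, 10, 18, 20, 20, 28]

[6, 6, 10, 18, 20, 20, 28]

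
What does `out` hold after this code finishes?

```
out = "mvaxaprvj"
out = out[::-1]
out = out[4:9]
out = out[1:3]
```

'xa'

reverse → 'jvrpaxavm'
slice [4:9] → 'axavm'
slice [1:3] → 'xa'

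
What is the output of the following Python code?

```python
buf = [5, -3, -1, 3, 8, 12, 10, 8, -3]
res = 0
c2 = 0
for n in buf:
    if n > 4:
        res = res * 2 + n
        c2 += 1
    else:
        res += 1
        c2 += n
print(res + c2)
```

270

n=5: >4, res = 0*2+5 = 5; c2=1
n=-3: not >4, res = 5+1 = 6; c2=-2
n=-1: not >4, res = 6+1 = 7; c2=-3
n=3: not >4, res = 7+1 = 8; c2=0
n=8: >4, res = 8*2+8 = 24; c2=1
n=12: >4, res = 24*2+12 = 60; c2=2
n=10: >4, res = 60*2+10 = 130; c2=3
n=8: >4, res = 130*2+8 = 268; c2=4
n=-3: not >4, res = 268+1 = 269; c2=1
res+c2 = 269+1 = 270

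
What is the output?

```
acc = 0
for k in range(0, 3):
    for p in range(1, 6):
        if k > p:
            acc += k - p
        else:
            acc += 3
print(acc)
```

k=0,p=1: not 0>1, acc = 0+3 = 3
k=0,p=2: not 0>2, acc = 3+3 = 6
k=0,p=3: not 0>3, acc = 6+3 = 9
k=0,p=4: not 0>4, acc = 9+3 = 12
k=0,p=5: not 0>5, acc = 12+3 = 15
k=1,p=1: not 1>1, acc = 15+3 = 18
k=1,p=2: not 1>2, acc = 18+3 = 21
k=1,p=3: not 1>3, acc = 21+3 = 24
k=1,p=4: not 1>4, acc = 24+3 = 27
k=1,p=5: not 1>5, acc = 27+3 = 30
k=2,p=1: 2>1, acc = 30+1 = 31
k=2,p=2: not 2>2, acc = 31+3 = 34
k=2,p=3: not 2>3, acc = 34+3 = 37
k=2,p=4: not 2>4, acc = 37+3 = 40
k=2,p=5: not 2>5, acc = 40+3 = 43

43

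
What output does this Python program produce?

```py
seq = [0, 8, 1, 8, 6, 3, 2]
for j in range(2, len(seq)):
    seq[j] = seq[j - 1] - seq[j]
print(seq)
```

j=2: seq[2] = 8-1 = 7 → [0, 8, 7, 8, 6, 3, 2]
j=3: seq[3] = 7-8 = -1 → [0, 8, 7, -1, 6, 3, 2]
j=4: seq[4] = (-1)-6 = -7 → [0, 8, 7, -1, -7, 3, 2]
j=5: seq[5] = (-7)-3 = -10 → [0, 8, 7, -1, -7, -10, 2]
j=6: seq[6] = (-10)-2 = -12 → [0, 8, 7, -1, -7, -10, -12]

[0, 8, 7, -1, -7, -10, -12]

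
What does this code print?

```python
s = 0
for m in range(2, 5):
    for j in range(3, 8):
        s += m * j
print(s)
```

225

m=2,j=3: s = 0+6 = 6
m=2,j=4: s = 6+8 = 14
m=2,j=5: s = 14+10 = 24
m=2,j=6: s = 24+12 = 36
m=2,j=7: s = 36+14 = 50
m=3,j=3: s = 50+9 = 59
m=3,j=4: s = 59+12 = 71
m=3,j=5: s = 71+15 = 86
m=3,j=6: s = 86+18 = 104
m=3,j=7: s = 104+21 = 125
m=4,j=3: s = 125+12 = 137
m=4,j=4: s = 137+16 = 153
m=4,j=5: s = 153+20 = 173
m=4,j=6: s = 173+24 = 197
m=4,j=7: s = 197+28 = 225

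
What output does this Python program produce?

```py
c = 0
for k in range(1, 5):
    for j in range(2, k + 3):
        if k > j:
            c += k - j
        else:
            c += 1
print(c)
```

15

k=1,j=2: not 1>2, c = 0+1 = 1
k=1,j=3: not 1>3, c = 1+1 = 2
k=2,j=2: not 2>2, c = 2+1 = 3
k=2,j=3: not 2>3, c = 3+1 = 4
k=2,j=4: not 2>4, c = 4+1 = 5
k=3,j=2: 3>2, c = 5+1 = 6
k=3,j=3: not 3>3, c = 6+1 = 7
k=3,j=4: not 3>4, c = 7+1 = 8
k=3,j=5: not 3>5, c = 8+1 = 9
k=4,j=2: 4>2, c = 9+2 = 11
k=4,j=3: 4>3, c = 11+1 = 12
k=4,j=4: not 4>4, c = 12+1 = 13
k=4,j=5: not 4>5, c = 13+1 = 14
k=4,j=6: not 4>6, c = 14+1 = 15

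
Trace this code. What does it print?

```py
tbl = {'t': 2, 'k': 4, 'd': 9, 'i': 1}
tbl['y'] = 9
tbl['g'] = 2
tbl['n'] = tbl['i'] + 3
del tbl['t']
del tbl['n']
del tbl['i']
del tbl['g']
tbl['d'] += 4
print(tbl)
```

{'k': 4, 'd': 13, 'y': 9}

tbl['y'] = 9 → {'t': 2, 'k': 4, 'd': 9, 'i': 1, 'y': 9}
tbl['g'] = 2 → {'t': 2, 'k': 4, 'd': 9, 'i': 1, 'y': 9, 'g': 2}
tbl['n'] = tbl['i']+3 = 4 → {'t': 2, 'k': 4, 'd': 9, 'i': 1, 'y': 9, 'g': 2, 'n': 4}
del 't' → {'k': 4, 'd': 9, 'i': 1, 'y': 9, 'g': 2, 'n': 4}
del 'n' → {'k': 4, 'd': 9, 'i': 1, 'y': 9, 'g': 2}
del 'i' → {'k': 4, 'd': 9, 'y': 9, 'g': 2}
del 'g' → {'k': 4, 'd': 9, 'y': 9}
tbl['d'] = 9+4 = 13 → {'k': 4, 'd': 13, 'y': 9}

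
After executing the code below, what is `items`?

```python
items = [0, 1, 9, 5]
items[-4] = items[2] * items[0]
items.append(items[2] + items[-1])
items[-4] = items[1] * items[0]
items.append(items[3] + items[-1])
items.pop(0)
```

items[-4] = items[2]*items[0] = 9*0 = 0 → [0, 1, 9, 5]
append items[2]+items[-1] = 9+5 = 14 → [0, 1, 9, 5, 14]
items[-4] = items[1]*items[0] = 1*0 = 0 → [0, 0, 9, 5, 14]
append items[3]+items[-1] = 5+14 = 19 → [0, 0, 9, 5, 14, 19]
pop(0) removes 0 → [0, 9, 5, 14, 19]

[0, 9, 5, 14, 19]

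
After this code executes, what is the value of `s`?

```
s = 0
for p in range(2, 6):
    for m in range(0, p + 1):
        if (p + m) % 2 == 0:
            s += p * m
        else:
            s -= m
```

72

p=2,m=0: even sum, s = 0+0 = 0
p=2,m=1: odd sum, s = 0-1 = -1
p=2,m=2: even sum, s = (-1)+4 = 3
p=3,m=0: odd sum, s = 3-0 = 3
p=3,m=1: even sum, s = 3+3 = 6
p=3,m=2: odd sum, s = 6-2 = 4
p=3,m=3: even sum, s = 4+9 = 13
p=4,m=0: even sum, s = 13+0 = 13
p=4,m=1: odd sum, s = 13-1 = 12
p=4,m=2: even sum, s = 12+8 = 20
p=4,m=3: odd sum, s = 20-3 = 17
p=4,m=4: even sum, s = 17+16 = 33
p=5,m=0: odd sum, s = 33-0 = 33
p=5,m=1: even sum, s = 33+5 = 38
p=5,m=2: odd sum, s = 38-2 = 36
p=5,m=3: even sum, s = 36+15 = 51
p=5,m=4: odd sum, s = 51-4 = 47
p=5,m=5: even sum, s = 47+25 = 72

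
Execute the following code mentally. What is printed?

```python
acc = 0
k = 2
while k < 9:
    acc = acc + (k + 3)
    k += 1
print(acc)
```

k=2: acc = 0+5 = 5
k=3: acc = 5+6 = 11
k=4: acc = 11+7 = 18
k=5: acc = 18+8 = 26
k=6: acc = 26+9 = 35
k=7: acc = 35+10 = 45
k=8: acc = 45+11 = 56

56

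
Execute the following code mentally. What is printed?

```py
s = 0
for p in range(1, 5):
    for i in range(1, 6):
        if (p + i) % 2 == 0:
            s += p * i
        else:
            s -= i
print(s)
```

42

p=1,i=1: even sum, s = 0+1 = 1
p=1,i=2: odd sum, s = 1-2 = -1
p=1,i=3: even sum, s = (-1)+3 = 2
p=1,i=4: odd sum, s = 2-4 = -2
p=1,i=5: even sum, s = (-2)+5 = 3
p=2,i=1: odd sum, s = 3-1 = 2
p=2,i=2: even sum, s = 2+4 = 6
p=2,i=3: odd sum, s = 6-3 = 3
p=2,i=4: even sum, s = 3+8 = 11
p=2,i=5: odd sum, s = 11-5 = 6
p=3,i=1: even sum, s = 6+3 = 9
p=3,i=2: odd sum, s = 9-2 = 7
p=3,i=3: even sum, s = 7+9 = 16
p=3,i=4: odd sum, s = 16-4 = 12
p=3,i=5: even sum, s = 12+15 = 27
p=4,i=1: odd sum, s = 27-1 = 26
p=4,i=2: even sum, s = 26+8 = 34
p=4,i=3: odd sum, s = 34-3 = 31
p=4,i=4: even sum, s = 31+16 = 47
p=4,i=5: odd sum, s = 47-5 = 42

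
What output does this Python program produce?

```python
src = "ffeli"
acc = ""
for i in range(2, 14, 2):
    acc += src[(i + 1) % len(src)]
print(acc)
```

lfeifl

i=2: add src[3]='l' → 'l'
i=4: add src[0]='f' → 'lf'
i=6: add src[2]='e' → 'lfe'
i=8: add src[4]='i' → 'lfei'
i=10: add src[1]='f' → 'lfeif'
i=12: add src[3]='l' → 'lfeifl'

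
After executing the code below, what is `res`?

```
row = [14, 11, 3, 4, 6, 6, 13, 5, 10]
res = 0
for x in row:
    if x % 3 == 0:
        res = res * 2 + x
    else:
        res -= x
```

-214

x=14: not %3==0, res = 0-14 = -14
x=11: not %3==0, res = (-14)-11 = -25
x=3: %3==0, res = (-25)*2+3 = -47
x=4: not %3==0, res = (-47)-4 = -51
x=6: %3==0, res = (-51)*2+6 = -96
x=6: %3==0, res = (-96)*2+6 = -186
x=13: not %3==0, res = (-186)-13 = -199
x=5: not %3==0, res = (-199)-5 = -204
x=10: not %3==0, res = (-204)-10 = -214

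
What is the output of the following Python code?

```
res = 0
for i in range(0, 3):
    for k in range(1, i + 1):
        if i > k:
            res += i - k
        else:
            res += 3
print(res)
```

i=1,k=1: not 1>1, res = 0+3 = 3
i=2,k=1: 2>1, res = 3+1 = 4
i=2,k=2: not 2>2, res = 4+3 = 7

7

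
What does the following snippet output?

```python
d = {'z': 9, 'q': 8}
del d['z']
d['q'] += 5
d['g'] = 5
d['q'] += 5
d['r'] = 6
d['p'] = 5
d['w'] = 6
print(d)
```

{'q': 18, 'g': 5, 'r': 6, 'p': 5, 'w': 6}

del 'z' → {'q': 8}
d['q'] = 8+5 = 13 → {'q': 13}
d['g'] = 5 → {'q': 13, 'g': 5}
d['q'] = 13+5 = 18 → {'q': 18, 'g': 5}
d['r'] = 6 → {'q': 18, 'g': 5, 'r': 6}
d['p'] = 5 → {'q': 18, 'g': 5, 'r': 6, 'p': 5}
d['w'] = 6 → {'q': 18, 'g': 5, 'r': 6, 'p': 5, 'w': 6}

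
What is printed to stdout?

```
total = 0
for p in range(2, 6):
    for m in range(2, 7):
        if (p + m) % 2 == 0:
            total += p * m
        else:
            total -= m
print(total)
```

p=2,m=2: even sum, total = 0+4 = 4
p=2,m=3: odd sum, total = 4-3 = 1
p=2,m=4: even sum, total = 1+8 = 9
p=2,m=5: odd sum, total = 9-5 = 4
p=2,m=6: even sum, total = 4+12 = 16
p=3,m=2: odd sum, total = 16-2 = 14
p=3,m=3: even sum, total = 14+9 = 23
p=3,m=4: odd sum, total = 23-4 = 19
p=3,m=5: even sum, total = 19+15 = 34
p=3,m=6: odd sum, total = 34-6 = 28
p=4,m=2: even sum, total = 28+8 = 36
p=4,m=3: odd sum, total = 36-3 = 33
p=4,m=4: even sum, total = 33+16 = 49
p=4,m=5: odd sum, total = 49-5 = 44
p=4,m=6: even sum, total = 44+24 = 68
p=5,m=2: odd sum, total = 68-2 = 66
p=5,m=3: even sum, total = 66+15 = 81
p=5,m=4: odd sum, total = 81-4 = 77
p=5,m=5: even sum, total = 77+25 = 102
p=5,m=6: odd sum, total = 102-6 = 96

96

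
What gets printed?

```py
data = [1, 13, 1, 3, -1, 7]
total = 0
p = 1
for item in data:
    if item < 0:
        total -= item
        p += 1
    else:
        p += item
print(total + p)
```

item=1: not <0; p=2
item=13: not <0; p=15
item=1: not <0; p=16
item=3: not <0; p=19
item=-1: <0, total = 0-(-1) = 1; p=20
item=7: not <0; p=27
total+p = 1+27 = 28

28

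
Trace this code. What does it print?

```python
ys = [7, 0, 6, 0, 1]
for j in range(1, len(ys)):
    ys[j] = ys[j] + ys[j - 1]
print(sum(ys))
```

54

j=1: ys[1] = 0+7 = 7 → [7, 7, 6, 0, 1]
j=2: ys[2] = 6+7 = 13 → [7, 7, 13, 0, 1]
j=3: ys[3] = 0+13 = 13 → [7, 7, 13, 13, 1]
j=4: ys[4] = 1+13 = 14 → [7, 7, 13, 13, 14]
sum = 54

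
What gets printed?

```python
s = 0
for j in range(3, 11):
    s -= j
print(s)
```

j=3: s = 0-3 = -3
j=4: s = (-3)-4 = -7
j=5: s = (-7)-5 = -12
j=6: s = (-12)-6 = -18
j=7: s = (-18)-7 = -25
j=8: s = (-25)-8 = -33
j=9: s = (-33)-9 = -42
j=10: s = (-42)-10 = -52

-52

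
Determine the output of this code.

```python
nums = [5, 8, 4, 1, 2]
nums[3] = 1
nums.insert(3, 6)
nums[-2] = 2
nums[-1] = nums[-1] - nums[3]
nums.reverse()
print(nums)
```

nums[3] = 1 → [5, 8, 4, 1, 2]
insert 6 at 3 → [5, 8, 4, 6, 1, 2]
nums[-2] = 2 → [5, 8, 4, 6, 2, 2]
nums[-1] = nums[-1]-nums[3] = 2-6 = -4 → [5, 8, 4, 6, 2, -4]
reverse → [-4, 2, 6, 4, 8, 5]

[-4, 2, 6, 4, 8, 5]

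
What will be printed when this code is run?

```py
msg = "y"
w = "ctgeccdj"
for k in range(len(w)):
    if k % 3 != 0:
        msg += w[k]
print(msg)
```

k=0: skip
k=1: add 't' → 'yt'
k=2: add 'g' → 'ytg'
k=3: skip
k=4: add 'c' → 'ytgc'
k=5: add 'c' → 'ytgcc'
k=6: skip
k=7: add 'j' → 'ytgccj'

ytgccj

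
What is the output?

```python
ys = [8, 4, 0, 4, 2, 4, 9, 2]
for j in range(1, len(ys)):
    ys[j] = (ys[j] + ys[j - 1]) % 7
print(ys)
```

[8, 5, 5, 2, 4, 1, 3, 5]

j=1: ys[1] = (4+8)%7 = 5 → [8, 5, 0, 4, 2, 4, 9, 2]
j=2: ys[2] = (0+5)%7 = 5 → [8, 5, 5, 4, 2, 4, 9, 2]
j=3: ys[3] = (4+5)%7 = 2 → [8, 5, 5, 2, 2, 4, 9, 2]
j=4: ys[4] = (2+2)%7 = 4 → [8, 5, 5, 2, 4, 4, 9, 2]
j=5: ys[5] = (4+4)%7 = 1 → [8, 5, 5, 2, 4, 1, 9, 2]
j=6: ys[6] = (9+1)%7 = 3 → [8, 5, 5, 2, 4, 1, 3, 2]
j=7: ys[7] = (2+3)%7 = 5 → [8, 5, 5, 2, 4, 1, 3, 5]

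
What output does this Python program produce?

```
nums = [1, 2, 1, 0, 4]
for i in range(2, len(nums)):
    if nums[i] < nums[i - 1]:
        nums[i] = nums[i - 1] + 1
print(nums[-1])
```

4

i=2: 1<2, nums[2] = 2+1 = 3 → [1, 2, 3, 0, 4]
i=3: 0<3, nums[3] = 3+1 = 4 → [1, 2, 3, 4, 4]
i=4: 4>=4, unchanged → [1, 2, 3, 4, 4]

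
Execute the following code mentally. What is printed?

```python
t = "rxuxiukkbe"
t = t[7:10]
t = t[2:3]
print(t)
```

e

slice [7:10] → 'kbe'
slice [2:3] → 'e'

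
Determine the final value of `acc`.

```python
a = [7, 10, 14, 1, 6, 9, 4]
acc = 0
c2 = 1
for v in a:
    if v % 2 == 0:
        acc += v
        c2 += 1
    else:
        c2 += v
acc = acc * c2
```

748

v=7: not even; c2=8
v=10: even, acc = 0+10 = 10; c2=9
v=14: even, acc = 10+14 = 24; c2=10
v=1: not even; c2=11
v=6: even, acc = 24+6 = 30; c2=12
v=9: not even; c2=21
v=4: even, acc = 30+4 = 34; c2=22
acc*c2 = 34*22 = 748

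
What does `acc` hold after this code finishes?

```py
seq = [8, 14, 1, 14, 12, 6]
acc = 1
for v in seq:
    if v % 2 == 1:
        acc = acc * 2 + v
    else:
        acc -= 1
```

-4

v=8: not odd, acc = 1-1 = 0
v=14: not odd, acc = 0-1 = -1
v=1: odd, acc = (-1)*2+1 = -1
v=14: not odd, acc = (-1)-1 = -2
v=12: not odd, acc = (-2)-1 = -3
v=6: not odd, acc = (-3)-1 = -4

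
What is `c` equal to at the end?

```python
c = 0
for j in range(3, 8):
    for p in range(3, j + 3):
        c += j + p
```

j=3,p=3: c = 0+6 = 6
j=3,p=4: c = 6+7 = 13
j=3,p=5: c = 13+8 = 21
j=4,p=3: c = 21+7 = 28
j=4,p=4: c = 28+8 = 36
j=4,p=5: c = 36+9 = 45
j=4,p=6: c = 45+10 = 55
j=5,p=3: c = 55+8 = 63
j=5,p=4: c = 63+9 = 72
j=5,p=5: c = 72+10 = 82
j=5,p=6: c = 82+11 = 93
j=5,p=7: c = 93+12 = 105
j=6,p=3: c = 105+9 = 114
j=6,p=4: c = 114+10 = 124
j=6,p=5: c = 124+11 = 135
j=6,p=6: c = 135+12 = 147
j=6,p=7: c = 147+13 = 160
j=6,p=8: c = 160+14 = 174
j=7,p=3: c = 174+10 = 184
j=7,p=4: c = 184+11 = 195
j=7,p=5: c = 195+12 = 207
j=7,p=6: c = 207+13 = 220
j=7,p=7: c = 220+14 = 234
j=7,p=8: c = 234+15 = 249
j=7,p=9: c = 249+16 = 265

265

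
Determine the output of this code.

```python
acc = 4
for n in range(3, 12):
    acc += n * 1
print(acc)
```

67

n=3: acc = 4+3*1 = 7
n=4: acc = 7+4*1 = 11
n=5: acc = 11+5*1 = 16
n=6: acc = 16+6*1 = 22
n=7: acc = 22+7*1 = 29
n=8: acc = 29+8*1 = 37
n=9: acc = 37+9*1 = 46
n=10: acc = 46+10*1 = 56
n=11: acc = 56+11*1 = 67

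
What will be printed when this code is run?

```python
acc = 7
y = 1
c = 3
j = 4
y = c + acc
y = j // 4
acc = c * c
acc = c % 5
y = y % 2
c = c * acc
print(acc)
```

y = 3+7 = 10
y = 4//4 = 1
acc = 3*3 = 9
acc = 3%5 = 3
y = 1%2 = 1
c = 3*3 = 9

3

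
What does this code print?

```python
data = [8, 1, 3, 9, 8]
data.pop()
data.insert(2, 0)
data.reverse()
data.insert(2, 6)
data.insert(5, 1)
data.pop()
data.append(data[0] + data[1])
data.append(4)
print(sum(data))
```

pop() removes 8 → [8, 1, 3, 9]
insert 0 at 2 → [8, 1, 0, 3, 9]
reverse → [9, 3, 0, 1, 8]
insert 6 at 2 → [9, 3, 6, 0, 1, 8]
insert 1 at 5 → [9, 3, 6, 0, 1, 1, 8]
pop() removes 8 → [9, 3, 6, 0, 1, 1]
append data[0]+data[1] = 9+3 = 12 → [9, 3, 6, 0, 1, 1, 12]
append 4 → [9, 3, 6, 0, 1, 1, 12, 4]
sum = 36

36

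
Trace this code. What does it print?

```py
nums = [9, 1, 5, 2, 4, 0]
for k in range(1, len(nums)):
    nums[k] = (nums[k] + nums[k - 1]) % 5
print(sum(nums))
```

k=1: nums[1] = (1+9)%5 = 0 → [9, 0, 5, 2, 4, 0]
k=2: nums[2] = (5+0)%5 = 0 → [9, 0, 0, 2, 4, 0]
k=3: nums[3] = (2+0)%5 = 2 → [9, 0, 0, 2, 4, 0]
k=4: nums[4] = (4+2)%5 = 1 → [9, 0, 0, 2, 1, 0]
k=5: nums[5] = (0+1)%5 = 1 → [9, 0, 0, 2, 1, 1]
sum = 13

13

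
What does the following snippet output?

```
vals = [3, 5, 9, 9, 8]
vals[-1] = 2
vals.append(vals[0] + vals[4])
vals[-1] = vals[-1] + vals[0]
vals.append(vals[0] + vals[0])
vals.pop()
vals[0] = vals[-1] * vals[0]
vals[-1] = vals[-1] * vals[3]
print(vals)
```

[24, 5, 9, 9, 2, 72]

vals[-1] = 2 → [3, 5, 9, 9, 2]
append vals[0]+vals[4] = 3+2 = 5 → [3, 5, 9, 9, 2, 5]
vals[-1] = vals[-1]+vals[0] = 5+3 = 8 → [3, 5, 9, 9, 2, 8]
append vals[0]+vals[0] = 3+3 = 6 → [3, 5, 9, 9, 2, 8, 6]
pop() removes 6 → [3, 5, 9, 9, 2, 8]
vals[0] = vals[-1]*vals[0] = 8*3 = 24 → [24, 5, 9, 9, 2, 8]
vals[-1] = vals[-1]*vals[3] = 8*9 = 72 → [24, 5, 9, 9, 2, 72]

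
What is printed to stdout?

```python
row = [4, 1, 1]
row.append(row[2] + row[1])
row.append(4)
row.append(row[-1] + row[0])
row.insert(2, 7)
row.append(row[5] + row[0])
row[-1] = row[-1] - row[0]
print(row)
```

[4, 1, 7, 1, 2, 4, 8, 4]

append row[2]+row[1] = 1+1 = 2 → [4, 1, 1, 2]
append 4 → [4, 1, 1, 2, 4]
append row[-1]+row[0] = 4+4 = 8 → [4, 1, 1, 2, 4, 8]
insert 7 at 2 → [4, 1, 7, 1, 2, 4, 8]
append row[5]+row[0] = 4+4 = 8 → [4, 1, 7, 1, 2, 4, 8, 8]
row[-1] = row[-1]-row[0] = 8-4 = 4 → [4, 1, 7, 1, 2, 4, 8, 4]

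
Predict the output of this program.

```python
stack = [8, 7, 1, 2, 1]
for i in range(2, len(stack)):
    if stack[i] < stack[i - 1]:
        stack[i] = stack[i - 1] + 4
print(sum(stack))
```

i=2: 1<7, stack[2] = 7+4 = 11 → [8, 7, 11, 2, 1]
i=3: 2<11, stack[3] = 11+4 = 15 → [8, 7, 11, 15, 1]
i=4: 1<15, stack[4] = 15+4 = 19 → [8, 7, 11, 15, 19]
sum = 60

60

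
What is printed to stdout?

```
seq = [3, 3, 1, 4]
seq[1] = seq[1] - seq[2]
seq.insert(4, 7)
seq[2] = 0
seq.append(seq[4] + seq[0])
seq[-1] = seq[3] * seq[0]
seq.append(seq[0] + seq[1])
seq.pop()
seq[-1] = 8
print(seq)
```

seq[1] = seq[1]-seq[2] = 3-1 = 2 → [3, 2, 1, 4]
insert 7 at 4 → [3, 2, 1, 4, 7]
seq[2] = 0 → [3, 2, 0, 4, 7]
append seq[4]+seq[0] = 7+3 = 10 → [3, 2, 0, 4, 7, 10]
seq[-1] = seq[3]*seq[0] = 4*3 = 12 → [3, 2, 0, 4, 7, 12]
append seq[0]+seq[1] = 3+2 = 5 → [3, 2, 0, 4, 7, 12, 5]
pop() removes 5 → [3, 2, 0, 4, 7, 12]
seq[-1] = 8 → [3, 2, 0, 4, 7, 8]

[3, 2, 0, 4, 7, 8]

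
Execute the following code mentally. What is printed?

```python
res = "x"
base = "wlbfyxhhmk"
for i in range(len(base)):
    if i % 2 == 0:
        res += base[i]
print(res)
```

xwbyhm

i=0: add 'w' → 'xw'
i=1: skip
i=2: add 'b' → 'xwb'
i=3: skip
i=4: add 'y' → 'xwby'
i=5: skip
i=6: add 'h' → 'xwbyh'
i=7: skip
i=8: add 'm' → 'xwbyhm'
i=9: skip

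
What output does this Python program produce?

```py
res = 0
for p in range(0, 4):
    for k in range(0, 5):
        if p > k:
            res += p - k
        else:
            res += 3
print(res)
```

52

p=0,k=0: not 0>0, res = 0+3 = 3
p=0,k=1: not 0>1, res = 3+3 = 6
p=0,k=2: not 0>2, res = 6+3 = 9
p=0,k=3: not 0>3, res = 9+3 = 12
p=0,k=4: not 0>4, res = 12+3 = 15
p=1,k=0: 1>0, res = 15+1 = 16
p=1,k=1: not 1>1, res = 16+3 = 19
p=1,k=2: not 1>2, res = 19+3 = 22
p=1,k=3: not 1>3, res = 22+3 = 25
p=1,k=4: not 1>4, res = 25+3 = 28
p=2,k=0: 2>0, res = 28+2 = 30
p=2,k=1: 2>1, res = 30+1 = 31
p=2,k=2: not 2>2, res = 31+3 = 34
p=2,k=3: not 2>3, res = 34+3 = 37
p=2,k=4: not 2>4, res = 37+3 = 40
p=3,k=0: 3>0, res = 40+3 = 43
p=3,k=1: 3>1, res = 43+2 = 45
p=3,k=2: 3>2, res = 45+1 = 46
p=3,k=3: not 3>3, res = 46+3 = 49
p=3,k=4: not 3>4, res = 49+3 = 52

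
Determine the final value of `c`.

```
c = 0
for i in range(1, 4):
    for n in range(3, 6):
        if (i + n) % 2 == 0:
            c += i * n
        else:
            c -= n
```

24

i=1,n=3: even sum, c = 0+3 = 3
i=1,n=4: odd sum, c = 3-4 = -1
i=1,n=5: even sum, c = (-1)+5 = 4
i=2,n=3: odd sum, c = 4-3 = 1
i=2,n=4: even sum, c = 1+8 = 9
i=2,n=5: odd sum, c = 9-5 = 4
i=3,n=3: even sum, c = 4+9 = 13
i=3,n=4: odd sum, c = 13-4 = 9
i=3,n=5: even sum, c = 9+15 = 24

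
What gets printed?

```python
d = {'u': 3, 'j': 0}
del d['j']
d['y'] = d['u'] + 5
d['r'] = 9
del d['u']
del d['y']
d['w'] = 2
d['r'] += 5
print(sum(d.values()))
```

del 'j' → {'u': 3}
d['y'] = d['u']+5 = 8 → {'u': 3, 'y': 8}
d['r'] = 9 → {'u': 3, 'y': 8, 'r': 9}
del 'u' → {'y': 8, 'r': 9}
del 'y' → {'r': 9}
d['w'] = 2 → {'r': 9, 'w': 2}
d['r'] = 9+5 = 14 → {'r': 14, 'w': 2}
sum of values = 16

16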